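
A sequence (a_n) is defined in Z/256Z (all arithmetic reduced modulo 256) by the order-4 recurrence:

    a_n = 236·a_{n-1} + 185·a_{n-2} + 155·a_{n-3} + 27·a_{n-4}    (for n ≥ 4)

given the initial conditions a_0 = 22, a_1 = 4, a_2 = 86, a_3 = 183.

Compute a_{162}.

34

a_4 = 236·183 + 185·86 + 155·4 + 27·22 = 152
a_5 = 236·152 + 185·183 + 155·86 + 27·4 = 221
a_6 = 236·221 + 185·152 + 155·183 + 27·86 = 115
a_7 = 236·115 + 185·221 + 155·152 + 27·183 = 14
a_8 = 236·14 + 185·115 + 155·221 + 27·152 = 218
a_9 = 236·218 + 185·14 + 155·115 + 27·221 = 6
Continuing the recurrence:
  a_10 = 173;  a_11 = 74;  a_12 = 221;  a_13 = 151;  a_14 = 246;  a_15 = 132
  a_16 = 50;  a_17 = 91;  a_18 = 228;  a_19 = 37;  a_20 = 63;  a_21 = 118
  a_22 = 194;  a_23 = 42;  a_24 = 1;  a_25 = 46;  a_26 = 5;  a_27 = 227
  a_28 = 214;  a_29 = 52;  a_30 = 142;  a_31 = 255;  a_32 = 192;  a_33 = 189
  a_34 = 91;  a_35 = 158;  a_36 = 26;  a_37 = 46;  a_38 = 117;  a_39 = 130
  a_40 = 253;  a_41 = 223;  a_42 = 118;  a_43 = 212;  a_44 = 106;  a_45 = 227
  a_46 = 172;  a_47 = 37;  a_48 = 7;  a_49 = 70;  a_50 = 34;  a_51 = 18
  a_52 = 73;  a_53 = 70;  a_54 = 197;  a_55 = 75;  a_56 = 150;  a_57 = 36
  a_58 = 198;  a_59 = 71;  a_60 = 40;  a_61 = 221;  a_62 = 131;  a_63 = 46
  a_64 = 26;  a_65 = 214;  a_66 = 189;  a_67 = 122;  a_68 = 93;  a_69 = 231
  a_70 = 246;  a_71 = 228;  a_72 = 162;  a_73 = 107;  a_74 = 180;  a_75 = 101
  a_76 = 15;  a_77 = 22;  a_78 = 66;  a_79 = 122;  a_80 = 17;  a_81 = 30
  a_82 = 197;  a_83 = 115;  a_84 = 86;  a_85 = 212;  a_86 = 254;  a_87 = 143
  a_88 = 208;  a_89 = 61;  a_90 = 235;  a_91 = 190;  a_92 = 218;  a_93 = 254
  a_94 = 133;  a_95 = 50;  a_96 = 253;  a_97 = 175;  a_98 = 118;  a_99 = 180
  a_100 = 218;  a_101 = 243;  a_102 = 252;  a_103 = 229;  a_104 = 87;  a_105 = 230
  a_106 = 34;  a_107 = 98;  a_108 = 89;  a_109 = 182;  a_110 = 5;  a_111 = 91
  a_112 = 22;  a_113 = 68;  a_114 = 54;  a_115 = 215;  a_116 = 184;  a_117 = 221
  a_118 = 147;  a_119 = 78;  a_120 = 90;  a_121 = 166;  a_122 = 205;  a_123 = 170
  a_124 = 221;  a_125 = 55;  a_126 = 246;  a_127 = 68;  a_128 = 18;  a_129 = 123
  a_130 = 132;  a_131 = 165;  a_132 = 223;  a_133 = 182;  a_134 = 194;  a_135 = 202
  a_136 = 33;  a_137 = 14;  a_138 = 133;  a_139 = 3;  a_140 = 214;  a_141 = 116
  a_142 = 110;  a_143 = 31;  a_144 = 224;  a_145 = 189;  a_146 = 123;  a_147 = 222
  a_148 = 154;  a_149 = 206;  a_150 = 149;  a_151 = 226;  a_152 = 253;  a_153 = 127
  a_154 = 118;  a_155 = 148;  a_156 = 74;  a_157 = 3;  a_158 = 76;  a_159 = 165
  a_160 = 167
a_161 = 236·167 + 185·165 + 155·76 + 27·3 = 134
a_162 = 236·134 + 185·167 + 155·165 + 27·76 = 34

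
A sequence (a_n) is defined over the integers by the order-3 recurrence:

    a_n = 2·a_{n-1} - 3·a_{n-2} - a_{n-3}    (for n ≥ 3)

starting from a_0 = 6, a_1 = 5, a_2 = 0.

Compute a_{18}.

a_3 = 2·0 + -3·5 + -1·6 = -21
a_4 = 2·-21 + -3·0 + -1·5 = -47
a_5 = 2·-47 + -3·-21 + -1·0 = -31
a_6 = 2·-31 + -3·-47 + -1·-21 = 100
a_7 = 2·100 + -3·-31 + -1·-47 = 340
a_8 = 2·340 + -3·100 + -1·-31 = 411
a_9 = 2·411 + -3·340 + -1·100 = -298
a_10 = 2·-298 + -3·411 + -1·340 = -2169
a_11 = 2·-2169 + -3·-298 + -1·411 = -3855
a_12 = 2·-3855 + -3·-2169 + -1·-298 = -905
a_13 = 2·-905 + -3·-3855 + -1·-2169 = 11924
a_14 = 2·11924 + -3·-905 + -1·-3855 = 30418
a_15 = 2·30418 + -3·11924 + -1·-905 = 25969
a_16 = 2·25969 + -3·30418 + -1·11924 = -51240
a_17 = 2·-51240 + -3·25969 + -1·30418 = -210805
a_18 = 2·-210805 + -3·-51240 + -1·25969 = -293859

-293859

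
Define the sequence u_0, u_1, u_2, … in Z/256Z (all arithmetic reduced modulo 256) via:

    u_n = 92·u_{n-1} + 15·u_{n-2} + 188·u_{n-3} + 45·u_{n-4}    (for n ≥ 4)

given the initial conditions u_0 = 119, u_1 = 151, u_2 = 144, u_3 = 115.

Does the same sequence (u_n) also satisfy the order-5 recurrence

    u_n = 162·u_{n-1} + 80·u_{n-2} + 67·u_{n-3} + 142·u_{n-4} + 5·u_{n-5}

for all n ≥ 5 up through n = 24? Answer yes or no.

no

Terms u_0..u_24: 119, 151, 144, 115, 147, 220, 113, 171, 122, 133, 99, 6, 19, 67, 0, 239, 111, 172, 213, 39, 82, 105, 159, 94, 159
n=5: candidate gives 187, actual u_5 = 220 ✗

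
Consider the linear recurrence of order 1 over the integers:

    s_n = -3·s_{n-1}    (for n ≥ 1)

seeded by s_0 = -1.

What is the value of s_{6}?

-729

s_1 = -3·-1 = 3
s_2 = -3·3 = -9
s_3 = -3·-9 = 27
s_4 = -3·27 = -81
s_5 = -3·-81 = 243
s_6 = -3·243 = -729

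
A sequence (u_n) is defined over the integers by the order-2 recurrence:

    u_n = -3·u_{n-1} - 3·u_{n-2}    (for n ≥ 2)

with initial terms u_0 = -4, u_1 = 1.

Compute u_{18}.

u_2 = -3·1 + -3·-4 = 9
u_3 = -3·9 + -3·1 = -30
u_4 = -3·-30 + -3·9 = 63
u_5 = -3·63 + -3·-30 = -99
u_6 = -3·-99 + -3·63 = 108
u_7 = -3·108 + -3·-99 = -27
u_8 = -3·-27 + -3·108 = -243
u_9 = -3·-243 + -3·-27 = 810
u_10 = -3·810 + -3·-243 = -1701
u_11 = -3·-1701 + -3·810 = 2673
u_12 = -3·2673 + -3·-1701 = -2916
u_13 = -3·-2916 + -3·2673 = 729
u_14 = -3·729 + -3·-2916 = 6561
u_15 = -3·6561 + -3·729 = -21870
u_16 = -3·-21870 + -3·6561 = 45927
u_17 = -3·45927 + -3·-21870 = -72171
u_18 = -3·-72171 + -3·45927 = 78732

78732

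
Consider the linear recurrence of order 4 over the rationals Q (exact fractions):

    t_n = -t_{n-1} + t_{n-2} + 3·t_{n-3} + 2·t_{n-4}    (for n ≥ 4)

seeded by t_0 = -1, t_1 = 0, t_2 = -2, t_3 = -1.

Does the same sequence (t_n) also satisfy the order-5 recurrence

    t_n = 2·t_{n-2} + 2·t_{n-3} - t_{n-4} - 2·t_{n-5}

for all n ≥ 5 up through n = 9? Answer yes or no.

yes

Terms t_0..t_9: -1, 0, -2, -1, -3, -4, -6, -9, -15, -20
n=5: candidate gives -4, actual t_5 = -4 ✓
n=6: candidate gives -6, actual t_6 = -6 ✓
n=7: candidate gives -9, actual t_7 = -9 ✓
n=8: candidate gives -15, actual t_8 = -15 ✓
n=9: candidate gives -20, actual t_9 = -20 ✓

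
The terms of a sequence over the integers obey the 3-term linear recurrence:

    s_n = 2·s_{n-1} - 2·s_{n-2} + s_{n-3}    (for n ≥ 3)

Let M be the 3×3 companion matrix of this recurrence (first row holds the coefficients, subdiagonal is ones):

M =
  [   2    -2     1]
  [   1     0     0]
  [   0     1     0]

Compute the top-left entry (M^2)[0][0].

(M^2)[0][0] is the top entry after applying M 2 times to the unit state (1, 0, 0). Equivalently it is h_{4} for the auxiliary sequence (h_n) obeying the same recurrence with h_2 = 1 and h_i = 0 for 0 ≤ i < 2:
h_3 = 2·1 + -2·0 + 1·0 = 2
h_4 = 2·2 + -2·1 + 1·0 = 2

2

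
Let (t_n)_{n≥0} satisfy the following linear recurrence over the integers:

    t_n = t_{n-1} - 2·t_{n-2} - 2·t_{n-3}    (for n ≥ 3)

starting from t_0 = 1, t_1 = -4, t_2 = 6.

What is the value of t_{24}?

t_3 = 1·6 + -2·-4 + -2·1 = 12
t_4 = 1·12 + -2·6 + -2·-4 = 8
t_5 = 1·8 + -2·12 + -2·6 = -28
t_6 = 1·-28 + -2·8 + -2·12 = -68
t_7 = 1·-68 + -2·-28 + -2·8 = -28
t_8 = 1·-28 + -2·-68 + -2·-28 = 164
t_9 = 1·164 + -2·-28 + -2·-68 = 356
t_10 = 1·356 + -2·164 + -2·-28 = 84
t_11 = 1·84 + -2·356 + -2·164 = -956
t_12 = 1·-956 + -2·84 + -2·356 = -1836
t_13 = 1·-1836 + -2·-956 + -2·84 = -92
t_14 = 1·-92 + -2·-1836 + -2·-956 = 5492
t_15 = 1·5492 + -2·-92 + -2·-1836 = 9348
t_16 = 1·9348 + -2·5492 + -2·-92 = -1452
t_17 = 1·-1452 + -2·9348 + -2·5492 = -31132
t_18 = 1·-31132 + -2·-1452 + -2·9348 = -46924
t_19 = 1·-46924 + -2·-31132 + -2·-1452 = 18244
t_20 = 1·18244 + -2·-46924 + -2·-31132 = 174356
t_21 = 1·174356 + -2·18244 + -2·-46924 = 231716
t_22 = 1·231716 + -2·174356 + -2·18244 = -153484
t_23 = 1·-153484 + -2·231716 + -2·174356 = -965628
t_24 = 1·-965628 + -2·-153484 + -2·231716 = -1122092

-1122092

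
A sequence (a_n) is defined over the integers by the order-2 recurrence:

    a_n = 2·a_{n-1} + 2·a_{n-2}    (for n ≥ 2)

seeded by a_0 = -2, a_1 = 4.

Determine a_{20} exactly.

a_2 = 2·4 + 2·-2 = 4
a_3 = 2·4 + 2·4 = 16
a_4 = 2·16 + 2·4 = 40
a_5 = 2·40 + 2·16 = 112
a_6 = 2·112 + 2·40 = 304
a_7 = 2·304 + 2·112 = 832
a_8 = 2·832 + 2·304 = 2272
a_9 = 2·2272 + 2·832 = 6208
a_10 = 2·6208 + 2·2272 = 16960
a_11 = 2·16960 + 2·6208 = 46336
a_12 = 2·46336 + 2·16960 = 126592
a_13 = 2·126592 + 2·46336 = 345856
a_14 = 2·345856 + 2·126592 = 944896
a_15 = 2·944896 + 2·345856 = 2581504
a_16 = 2·2581504 + 2·944896 = 7052800
a_17 = 2·7052800 + 2·2581504 = 19268608
a_18 = 2·19268608 + 2·7052800 = 52642816
a_19 = 2·52642816 + 2·19268608 = 143822848
a_20 = 2·143822848 + 2·52642816 = 392931328

392931328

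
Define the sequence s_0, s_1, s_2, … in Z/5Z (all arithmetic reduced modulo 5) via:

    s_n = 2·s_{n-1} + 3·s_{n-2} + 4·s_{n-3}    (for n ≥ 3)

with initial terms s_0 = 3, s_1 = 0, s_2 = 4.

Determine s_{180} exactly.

s_3 = 2·4 + 3·0 + 4·3 = 0
s_4 = 2·0 + 3·4 + 4·0 = 2
s_5 = 2·2 + 3·0 + 4·4 = 0
s_6 = 2·0 + 3·2 + 4·0 = 1
s_7 = 2·1 + 3·0 + 4·2 = 0
s_8 = 2·0 + 3·1 + 4·0 = 3
s_9 = 2·3 + 3·0 + 4·1 = 0
s_10 = 2·0 + 3·3 + 4·0 = 4
(s_8, s_9, s_10) = (3, 0, 4) = (s_0, s_1, s_2), so the sequence has period 8.
180 ≡ 4 (mod 8), hence s_180 = s_4 = 2.

2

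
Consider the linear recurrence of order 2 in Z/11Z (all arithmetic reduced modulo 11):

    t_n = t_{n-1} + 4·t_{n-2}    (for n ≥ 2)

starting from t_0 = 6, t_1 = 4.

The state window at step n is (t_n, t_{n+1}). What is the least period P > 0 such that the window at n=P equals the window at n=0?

120

n=0: window = (6, 4)
n=1: window = (4, 6)
n=2: window = (6, 0)
n=3: window = (0, 2)
n=4: window = (2, 2)
n=5: window = (2, 10)
n=6: window = (10, 7)
n=7: window = (7, 3)
n=8: window = (3, 9)
n=9: window = (9, 10)
n=10: window = (10, 2)
n=11: window = (2, 9)
n=12: window = (9, 6)
n=13: window = (6, 9)
n=14: window = (9, 0)
n=15: window = (0, 3)
n=16: window = (3, 3)
n=17: window = (3, 4)
n=18: window = (4, 5)
n=19: window = (5, 10)
n=20: window = (10, 8)
n=21: window = (8, 4)
n=22: window = (4, 3)
n=23: window = (3, 8)
n=24: window = (8, 9)
n=25: window = (9, 8)
n=26: window = (8, 0)
n=27: window = (0, 10)
n=28: window = (10, 10)
n=29: window = (10, 6)
n=30: window = (6, 2)
n=31: window = (2, 4)
n=32: window = (4, 1)
n=33: window = (1, 6)
n=34: window = (6, 10)
n=35: window = (10, 1)
n=36: window = (1, 8)
n=37: window = (8, 1)
n=38: window = (1, 0)
n=39: window = (0, 4)
n=40: window = (4, 4)
…
n=118: window = (3, 5)
n=119: window = (5, 6)
n=120: window = (6, 4)
window at n=120 equals window at n=0 → period = 120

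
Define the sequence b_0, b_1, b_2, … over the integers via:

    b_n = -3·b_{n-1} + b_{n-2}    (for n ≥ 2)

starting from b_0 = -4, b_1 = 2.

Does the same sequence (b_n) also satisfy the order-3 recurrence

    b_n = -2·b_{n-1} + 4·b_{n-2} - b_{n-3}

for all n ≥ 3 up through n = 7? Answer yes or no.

Terms b_0..b_7: -4, 2, -10, 32, -106, 350, -1156, 3818
n=3: candidate gives 32, actual b_3 = 32 ✓
n=4: candidate gives -106, actual b_4 = -106 ✓
n=5: candidate gives 350, actual b_5 = 350 ✓
n=6: candidate gives -1156, actual b_6 = -1156 ✓
n=7: candidate gives 3818, actual b_7 = 3818 ✓

yes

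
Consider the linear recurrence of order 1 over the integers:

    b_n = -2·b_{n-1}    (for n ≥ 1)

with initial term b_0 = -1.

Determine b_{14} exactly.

b_1 = -2·-1 = 2
b_2 = -2·2 = -4
b_3 = -2·-4 = 8
b_4 = -2·8 = -16
b_5 = -2·-16 = 32
b_6 = -2·32 = -64
b_7 = -2·-64 = 128
b_8 = -2·128 = -256
b_9 = -2·-256 = 512
b_10 = -2·512 = -1024
b_11 = -2·-1024 = 2048
b_12 = -2·2048 = -4096
b_13 = -2·-4096 = 8192
b_14 = -2·8192 = -16384

-16384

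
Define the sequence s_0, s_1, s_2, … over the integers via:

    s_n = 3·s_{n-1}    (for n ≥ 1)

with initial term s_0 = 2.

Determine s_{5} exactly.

486

s_1 = 3·2 = 6
s_2 = 3·6 = 18
s_3 = 3·18 = 54
s_4 = 3·54 = 162
s_5 = 3·162 = 486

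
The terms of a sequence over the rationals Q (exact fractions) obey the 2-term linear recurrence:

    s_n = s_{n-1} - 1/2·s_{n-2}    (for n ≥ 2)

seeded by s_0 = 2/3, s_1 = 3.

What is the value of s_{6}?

s_2 = 1·3 + -1/2·2/3 = 8/3
s_3 = 1·8/3 + -1/2·3 = 7/6
s_4 = 1·7/6 + -1/2·8/3 = -1/6
s_5 = 1·-1/6 + -1/2·7/6 = -3/4
s_6 = 1·-3/4 + -1/2·-1/6 = -2/3

-2/3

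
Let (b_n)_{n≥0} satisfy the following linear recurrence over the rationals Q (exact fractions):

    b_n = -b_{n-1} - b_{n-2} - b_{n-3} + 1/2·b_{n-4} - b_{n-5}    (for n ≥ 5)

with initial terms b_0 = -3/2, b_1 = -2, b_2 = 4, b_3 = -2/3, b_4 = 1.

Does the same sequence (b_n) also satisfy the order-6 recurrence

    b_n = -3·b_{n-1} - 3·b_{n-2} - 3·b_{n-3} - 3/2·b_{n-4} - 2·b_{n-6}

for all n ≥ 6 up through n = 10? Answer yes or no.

yes

Terms b_0..b_10: -3/2, -2, 4, -2/3, 1, -23/6, 15/2, -9, 13/2, -95/12, 18
n=6: candidate gives 15/2, actual b_6 = 15/2 ✓
n=7: candidate gives -9, actual b_7 = -9 ✓
n=8: candidate gives 13/2, actual b_8 = 13/2 ✓
n=9: candidate gives -95/12, actual b_9 = -95/12 ✓
n=10: candidate gives 18, actual b_10 = 18 ✓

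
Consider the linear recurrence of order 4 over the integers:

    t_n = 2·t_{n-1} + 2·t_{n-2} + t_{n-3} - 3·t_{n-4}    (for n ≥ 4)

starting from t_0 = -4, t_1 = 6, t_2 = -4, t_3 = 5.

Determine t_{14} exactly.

t_4 = 2·5 + 2·-4 + 1·6 + -3·-4 = 20
t_5 = 2·20 + 2·5 + 1·-4 + -3·6 = 28
t_6 = 2·28 + 2·20 + 1·5 + -3·-4 = 113
t_7 = 2·113 + 2·28 + 1·20 + -3·5 = 287
t_8 = 2·287 + 2·113 + 1·28 + -3·20 = 768
t_9 = 2·768 + 2·287 + 1·113 + -3·28 = 2139
t_10 = 2·2139 + 2·768 + 1·287 + -3·113 = 5762
t_11 = 2·5762 + 2·2139 + 1·768 + -3·287 = 15709
t_12 = 2·15709 + 2·5762 + 1·2139 + -3·768 = 42777
t_13 = 2·42777 + 2·15709 + 1·5762 + -3·2139 = 116317
t_14 = 2·116317 + 2·42777 + 1·15709 + -3·5762 = 316611

316611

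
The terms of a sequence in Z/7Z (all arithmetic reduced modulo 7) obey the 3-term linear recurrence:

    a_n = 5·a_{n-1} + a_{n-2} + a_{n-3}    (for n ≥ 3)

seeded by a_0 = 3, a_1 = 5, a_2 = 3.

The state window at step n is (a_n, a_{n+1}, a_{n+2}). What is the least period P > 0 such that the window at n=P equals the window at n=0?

n=0: window = (3, 5, 3)
n=1: window = (5, 3, 2)
n=2: window = (3, 2, 4)
n=3: window = (2, 4, 4)
n=4: window = (4, 4, 5)
n=5: window = (4, 5, 5)
n=6: window = (5, 5, 6)
n=7: window = (5, 6, 5)
n=8: window = (6, 5, 1)
n=9: window = (5, 1, 2)
n=10: window = (1, 2, 2)
n=11: window = (2, 2, 6)
n=12: window = (2, 6, 6)
n=13: window = (6, 6, 3)
n=14: window = (6, 3, 6)
n=15: window = (3, 6, 4)
n=16: window = (6, 4, 1)
n=17: window = (4, 1, 1)
n=18: window = (1, 1, 3)
n=19: window = (1, 3, 3)
n=20: window = (3, 3, 5)
n=21: window = (3, 5, 3)
window at n=21 equals window at n=0 → period = 21

21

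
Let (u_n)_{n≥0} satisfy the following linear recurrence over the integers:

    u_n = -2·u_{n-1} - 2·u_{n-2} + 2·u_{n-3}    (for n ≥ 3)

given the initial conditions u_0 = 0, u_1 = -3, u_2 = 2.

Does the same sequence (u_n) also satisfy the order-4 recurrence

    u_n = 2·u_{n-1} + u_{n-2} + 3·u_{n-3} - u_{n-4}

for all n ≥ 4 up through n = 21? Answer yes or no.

Terms u_0..u_21: 0, -3, 2, 2, -14, 28, -24, -36, 176, -328, 232, 544, -2208, 3792, -2080, -7840, 27424, -43328, 16128, 109248, -337408, 488576
n=4: candidate gives -3, actual u_4 = -14 ✗

no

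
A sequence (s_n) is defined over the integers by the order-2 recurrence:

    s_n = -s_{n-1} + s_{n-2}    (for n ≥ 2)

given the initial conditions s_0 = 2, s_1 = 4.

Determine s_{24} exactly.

-128158

s_2 = -1·4 + 1·2 = -2
s_3 = -1·-2 + 1·4 = 6
s_4 = -1·6 + 1·-2 = -8
s_5 = -1·-8 + 1·6 = 14
s_6 = -1·14 + 1·-8 = -22
s_7 = -1·-22 + 1·14 = 36
s_8 = -1·36 + 1·-22 = -58
s_9 = -1·-58 + 1·36 = 94
s_10 = -1·94 + 1·-58 = -152
s_11 = -1·-152 + 1·94 = 246
s_12 = -1·246 + 1·-152 = -398
s_13 = -1·-398 + 1·246 = 644
s_14 = -1·644 + 1·-398 = -1042
s_15 = -1·-1042 + 1·644 = 1686
s_16 = -1·1686 + 1·-1042 = -2728
s_17 = -1·-2728 + 1·1686 = 4414
s_18 = -1·4414 + 1·-2728 = -7142
s_19 = -1·-7142 + 1·4414 = 11556
s_20 = -1·11556 + 1·-7142 = -18698
s_21 = -1·-18698 + 1·11556 = 30254
s_22 = -1·30254 + 1·-18698 = -48952
s_23 = -1·-48952 + 1·30254 = 79206
s_24 = -1·79206 + 1·-48952 = -128158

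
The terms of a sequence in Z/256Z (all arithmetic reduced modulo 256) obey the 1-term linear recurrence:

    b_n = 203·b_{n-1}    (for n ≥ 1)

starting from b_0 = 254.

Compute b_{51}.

154

b_1 = 203·254 = 106
b_2 = 203·106 = 14
b_3 = 203·14 = 26
b_4 = 203·26 = 158
b_5 = 203·158 = 74
b_6 = 203·74 = 174
b_7 = 203·174 = 250
b_8 = 203·250 = 62
b_9 = 203·62 = 42
b_10 = 203·42 = 78
b_11 = 203·78 = 218
b_12 = 203·218 = 222
b_13 = 203·222 = 10
b_14 = 203·10 = 238
b_15 = 203·238 = 186
b_16 = 203·186 = 126
b_17 = 203·126 = 234
b_18 = 203·234 = 142
b_19 = 203·142 = 154
b_20 = 203·154 = 30
b_21 = 203·30 = 202
b_22 = 203·202 = 46
b_23 = 203·46 = 122
b_24 = 203·122 = 190
b_25 = 203·190 = 170
b_26 = 203·170 = 206
b_27 = 203·206 = 90
b_28 = 203·90 = 94
b_29 = 203·94 = 138
b_30 = 203·138 = 110
b_31 = 203·110 = 58
b_32 = 203·58 = 254
b_33 = 203·254 = 106
b_34 = 203·106 = 14
b_35 = 203·14 = 26
b_36 = 203·26 = 158
b_37 = 203·158 = 74
b_38 = 203·74 = 174
b_39 = 203·174 = 250
b_40 = 203·250 = 62
b_41 = 203·62 = 42
b_42 = 203·42 = 78
b_43 = 203·78 = 218
b_44 = 203·218 = 222
b_45 = 203·222 = 10
b_46 = 203·10 = 238
b_47 = 203·238 = 186
b_48 = 203·186 = 126
b_49 = 203·126 = 234
b_50 = 203·234 = 142
b_51 = 203·142 = 154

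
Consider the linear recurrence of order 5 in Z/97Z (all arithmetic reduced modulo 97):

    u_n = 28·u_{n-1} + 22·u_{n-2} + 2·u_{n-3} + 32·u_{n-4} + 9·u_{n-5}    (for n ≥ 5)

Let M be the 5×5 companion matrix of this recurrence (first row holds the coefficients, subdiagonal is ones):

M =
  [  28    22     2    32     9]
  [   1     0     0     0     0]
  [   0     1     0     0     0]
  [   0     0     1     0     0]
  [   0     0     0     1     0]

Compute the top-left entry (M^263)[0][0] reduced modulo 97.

81

(M^263)[0][0] is the top entry after applying M 263 times to the unit state (1, 0, 0, 0, 0). Equivalently it is h_{267} for the auxiliary sequence (h_n) obeying the same recurrence with h_4 = 1 and h_i = 0 for 0 ≤ i < 4:
h_5 = 28·1 + 22·0 + 2·0 + 32·0 + 9·0 = 28
h_6 = 28·28 + 22·1 + 2·0 + 32·0 + 9·0 = 30
h_7 = 28·30 + 22·28 + 2·1 + 32·0 + 9·0 = 3
h_8 = 28·3 + 22·30 + 2·28 + 32·1 + 9·0 = 56
h_9 = 28·56 + 22·3 + 2·30 + 32·28 + 9·1 = 77
h_10 = 28·77 + 22·56 + 2·3 + 32·30 + 9·28 = 47
Continuing the recurrence:
  h_11 = 93;  h_12 = 82;  h_13 = 32;  h_14 = 39;  h_15 = 24;  h_16 = 11
  h_17 = 57;  h_18 = 27;  h_19 = 47;  h_20 = 70;  h_21 = 24;  h_22 = 94
  h_23 = 3;  h_24 = 13;  h_25 = 76;  h_26 = 18;  h_27 = 40;  h_28 = 74
  h_29 = 8;  h_30 = 88;  h_31 = 59;  h_32 = 27;  h_33 = 48;  h_34 = 94
  h_35 = 20;  h_36 = 45;  h_37 = 78;  h_38 = 58;  h_39 = 66;  h_40 = 50
  h_41 = 49;  h_42 = 21;  h_43 = 35;  h_44 = 48;  h_45 = 3;  h_46 = 92
  h_47 = 70;  h_48 = 21;  h_49 = 27;  h_50 = 61;  h_51 = 77;  h_52 = 4
  h_53 = 71;  h_54 = 60;  h_55 = 55;  h_56 = 40;  h_57 = 5;  h_58 = 3
  h_59 = 52;  h_60 = 9;  h_61 = 79;  h_62 = 36;  h_63 = 90;  h_64 = 55
  h_65 = 90;  h_66 = 50;  h_67 = 1;  h_68 = 95;  h_69 = 46;  h_70 = 67
  h_71 = 68;  h_72 = 20;  h_73 = 55;  h_74 = 18;  h_75 = 71;  h_76 = 60
  h_77 = 77;  h_78 = 33;  h_79 = 31;  h_80 = 39;  h_81 = 91;  h_82 = 76
  h_83 = 65;  h_84 = 60;  h_85 = 26;  h_86 = 94;  h_87 = 74;  h_88 = 4
  h_89 = 2;  h_90 = 42;  h_91 = 77;  h_92 = 95;  h_93 = 76;  h_94 = 11
  h_95 = 65;  h_96 = 30;  h_97 = 50;  h_98 = 25;  h_99 = 62;  h_100 = 51
  h_101 = 56;  h_102 = 87;  h_103 = 62;  h_104 = 35;  h_105 = 16;  h_106 = 71
  h_107 = 36;  h_108 = 12;  h_109 = 60;  h_110 = 67;  h_111 = 64;  h_112 = 20
  h_113 = 56;  h_114 = 67;  h_115 = 76;  h_116 = 80;  h_117 = 4;  h_118 = 16
  h_119 = 45;  h_120 = 14;  h_121 = 31;  h_122 = 68;  h_123 = 27;  h_124 = 63
  h_125 = 23;  h_126 = 77;  h_127 = 93;  h_128 = 7;  h_129 = 13;  h_130 = 77
  h_131 = 14;  h_132 = 69;  h_133 = 60;  h_134 = 84;  h_135 = 4;  h_136 = 49
  h_137 = 95;  h_138 = 87;  h_139 = 76;  h_140 = 16;  h_141 = 52;  h_142 = 70
  h_143 = 46;  h_144 = 54;  h_145 = 10;  h_146 = 0;  h_147 = 5;  h_148 = 71
  h_149 = 91;  h_150 = 39;  h_151 = 1;  h_152 = 87;  h_153 = 73;  h_154 = 13
  h_155 = 5;  h_156 = 67;  h_157 = 87;  h_158 = 46;  h_159 = 24;  h_160 = 70
  h_161 = 50;  h_162 = 5;  h_163 = 40;  h_164 = 3;  h_165 = 3;  h_166 = 64
  h_167 = 85;  h_168 = 79;  h_169 = 65;  h_170 = 80;  h_171 = 43;  h_172 = 82
  h_173 = 82;  h_174 = 56;  h_175 = 6;  h_176 = 16;  h_177 = 77;  h_178 = 6
  h_179 = 68;  h_180 = 40;  h_181 = 95;  h_182 = 2;  h_183 = 91;  h_184 = 18
  h_185 = 90;  h_186 = 40;  h_187 = 52;  h_188 = 31;  h_189 = 90;  h_190 = 61
  h_191 = 51;  h_192 = 45;  h_193 = 37;  h_194 = 40;  h_195 = 34;  h_196 = 22
  h_197 = 26;  h_198 = 80;  h_199 = 36;  h_200 = 47;  h_201 = 0;  h_202 = 20
  h_203 = 4;  h_204 = 52;  h_205 = 67;  h_206 = 79;  h_207 = 24;  h_208 = 73
  h_209 = 7;  h_210 = 34;  h_211 = 15;  h_212 = 48;  h_213 = 4;  h_214 = 21
  h_215 = 6;  h_216 = 78;  h_217 = 8;  h_218 = 41;  h_219 = 18;  h_220 = 92
  h_221 = 35;  h_222 = 59;  h_223 = 59;  h_224 = 15;  h_225 = 1;  h_226 = 60
  h_227 = 77;  h_228 = 27;  h_229 = 21;  h_230 = 64;  h_231 = 74;  h_232 = 35
  h_233 = 62;  h_234 = 41;  h_235 = 94;  h_236 = 12;  h_237 = 32;  h_238 = 17
  h_239 = 22;  h_240 = 53;  h_241 = 30;  h_242 = 69;  h_243 = 63;  h_244 = 95
  h_245 = 92;  h_246 = 92;  h_247 = 55;  h_248 = 80;  h_249 = 61;  h_250 = 75
  h_251 = 79;  h_252 = 55;  h_253 = 86;  h_254 = 32;  h_255 = 87;  h_256 = 60
  h_257 = 18;  h_258 = 13;  h_259 = 72;  h_260 = 94;  h_261 = 23;  h_262 = 39
  h_263 = 36;  h_264 = 39;  h_265 = 52
h_266 = 28·52 + 22·39 + 2·36 + 32·39 + 9·23 = 58
h_267 = 28·58 + 22·52 + 2·39 + 32·36 + 9·39 = 81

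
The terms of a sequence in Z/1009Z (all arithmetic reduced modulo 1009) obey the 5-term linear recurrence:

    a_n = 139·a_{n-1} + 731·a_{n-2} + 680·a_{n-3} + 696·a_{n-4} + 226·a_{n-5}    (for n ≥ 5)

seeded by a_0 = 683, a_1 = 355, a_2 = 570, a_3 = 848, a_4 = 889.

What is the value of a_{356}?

988

a_5 = 139·889 + 731·848 + 680·570 + 696·355 + 226·683 = 835
a_6 = 139·835 + 731·889 + 680·848 + 696·570 + 226·355 = 287
a_7 = 139·287 + 731·835 + 680·889 + 696·848 + 226·570 = 222
a_8 = 139·222 + 731·287 + 680·835 + 696·889 + 226·848 = 411
a_9 = 139·411 + 731·222 + 680·287 + 696·835 + 226·889 = 980
a_10 = 139·980 + 731·411 + 680·222 + 696·287 + 226·835 = 380
Continuing the recurrence:
  a_11 = 750;  a_12 = 310;  a_13 = 216;  a_14 = 425;  a_15 = 417;  a_16 = 750
  a_17 = 283;  a_18 = 927;  a_19 = 19;  a_20 = 685;  a_21 = 68;  a_22 = 268
  a_23 = 574;  a_24 = 833;  a_25 = 560;  a_26 = 576;  a_27 = 418;  a_28 = 455
  a_29 = 567;  a_30 = 206;  a_31 = 148;  a_32 = 235;  a_33 = 456;  a_34 = 918
  a_35 = 435;  a_36 = 568;  a_37 = 252;  a_38 = 754;  a_39 = 920;  a_40 = 64
  a_41 = 540;  a_42 = 327;  a_43 = 899;  a_44 = 896;  a_45 = 948;  a_46 = 112
  a_47 = 451;  a_48 = 582;  a_49 = 10;  a_50 = 568;  a_51 = 913;  a_52 = 499
  a_53 = 246;  a_54 = 755;  a_55 = 532;  a_56 = 769;  a_57 = 644;  a_58 = 271
  a_59 = 233;  a_60 = 56;  a_61 = 630;  a_62 = 571;  a_63 = 247;  a_64 = 101
  a_65 = 796;  a_66 = 275;  a_67 = 919;  a_68 = 281;  a_69 = 541;  a_70 = 441
  a_71 = 591;  a_72 = 185;  a_73 = 984;  a_74 = 256;  a_75 = 279;  a_76 = 40
  a_77 = 363;  a_78 = 1;  a_79 = 881;  a_80 = 820;  a_81 = 260;  a_82 = 629
  a_83 = 578;  a_84 = 510;  a_85 = 933;  a_86 = 670;  a_87 = 536;  a_88 = 281
  a_89 = 379;  a_90 = 158;  a_91 = 522;  a_92 = 693;  a_93 = 503;  a_94 = 29
  a_95 = 914;  a_96 = 865;  a_97 = 68;  a_98 = 693;  a_99 = 657;  a_100 = 799
  a_101 = 749;  a_102 = 74;  a_103 = 724;  a_104 = 432;  a_105 = 529;  a_106 = 593
  a_107 = 66;  a_108 = 378;  a_109 = 195;  a_110 = 737;  a_111 = 907;  a_112 = 839
  a_113 = 554;  a_114 = 474;  a_115 = 816;  a_116 = 65;  a_117 = 648;  a_118 = 342
  a_119 = 425;  a_120 = 643;  a_121 = 518;  a_122 = 679;  a_123 = 932;  a_124 = 143
  a_125 = 858;  a_126 = 301;  a_127 = 417;  a_128 = 145;  a_129 = 816;  a_130 = 301
  a_131 = 428;  a_132 = 385;  a_133 = 320;  a_134 = 858;  a_135 = 148;  a_136 = 87
  a_137 = 415;  a_138 = 463;  a_139 = 345;  a_140 = 813;  a_141 = 733;  a_142 = 822
  a_143 = 882;  a_144 = 97;  a_145 = 45;  a_146 = 74;  a_147 = 685;  a_148 = 775
  a_149 = 677;  a_150 = 509;  a_151 = 983;  a_152 = 454;  a_153 = 319;  a_154 = 79
  a_155 = 32;  a_156 = 978;  a_157 = 894;  a_158 = 211;  a_159 = 634;  a_160 = 491
  a_161 = 899;  a_162 = 634;  a_163 = 139;  a_164 = 30;  a_165 = 211;  a_166 = 170
  a_167 = 393;  a_168 = 332;  a_169 = 294;  a_170 = 414;  a_171 = 950;  a_172 = 989
  a_173 = 677;  a_174 = 441;  a_175 = 785;  a_176 = 888;  a_177 = 769;  a_178 = 151
  a_179 = 650;  a_180 = 564;  a_181 = 727;  a_182 = 220;  a_183 = 292;  a_184 = 196
  a_185 = 626;  a_186 = 621;  a_187 = 868;  a_188 = 972;  a_189 = 984;  a_190 = 303
  a_191 = 532;  a_192 = 861;  a_193 = 711;  a_194 = 671;  a_195 = 642;  a_196 = 813
  a_197 = 623;  a_198 = 601;  a_199 = 195;  a_200 = 742;  a_201 = 369;  a_202 = 930
  a_203 = 639;  a_204 = 988;  a_205 = 543;  a_206 = 394;  a_207 = 605;  a_208 = 380
  a_209 = 43;  a_210 = 361;  a_211 = 558;  a_212 = 18;  a_213 = 812;  a_214 = 609
  a_215 = 67;  a_216 = 73;  a_217 = 167;  a_218 = 5;  a_219 = 501;  a_220 = 554
  a_221 = 201;  a_222 = 552;  a_223 = 736;  a_224 = 127;  a_225 = 464;  a_226 = 738
  a_227 = 748;  a_228 = 880;  a_229 = 13;  a_230 = 435;  a_231 = 677;  a_232 = 737
  a_233 = 239;  a_234 = 92;  a_235 = 945;  a_236 = 928;  a_237 = 417;  a_238 = 630
  a_239 = 775;  a_240 = 9;  a_241 = 798;  a_242 = 729;  a_243 = 329;  a_244 = 65
  a_245 = 77;  a_246 = 21;  a_247 = 716;  a_248 = 273;  a_249 = 163;  a_250 = 512
  a_251 = 204;  a_252 = 579;  a_253 = 197;  a_254 = 785;  a_255 = 474;  a_256 = 870
  a_257 = 877;  a_258 = 171;  a_259 = 38;  a_260 = 453;  a_261 = 1001;  a_262 = 86
  a_263 = 865;  a_264 = 64;  a_265 = 400;  a_266 = 963;  a_267 = 524;  a_268 = 330
  a_269 = 342;  a_270 = 199;  a_271 = 739;  a_272 = 465;  a_273 = 389;  a_274 = 384
  a_275 = 435;  a_276 = 569;  a_277 = 814;  a_278 = 542;  a_279 = 939;  a_280 = 537
  a_281 = 478;  a_282 = 918;  a_283 = 789;  a_284 = 651;  a_285 = 977;  a_286 = 258
  a_287 = 962;  a_288 = 659;  a_289 = 352;  a_290 = 48;  a_291 = 121;  a_292 = 721
  a_293 = 755;  a_294 = 865;  a_295 = 270;  a_296 = 134;  a_297 = 311;  a_298 = 670
  a_299 = 918;  a_300 = 370;  a_301 = 120;  a_302 = 81;  a_303 = 757;  a_304 = 686
  a_305 = 174;  a_306 = 891;  a_307 = 442;  a_308 = 423;  a_309 = 651;  a_310 = 599
  a_311 = 693;  a_312 = 954;  a_313 = 983;  a_314 = 613;  a_315 = 743;  a_316 = 224
  a_317 = 15;  a_318 = 103;  a_319 = 843;  a_320 = 803;  a_321 = 295;  a_322 = 940
  a_323 = 959;  a_324 = 661;  a_325 = 688;  a_326 = 447;  a_327 = 552;  a_328 = 309
  a_329 = 363;  a_330 = 324;  a_331 = 759;  a_332 = 721;  a_333 = 167;  a_334 = 677
  a_335 = 284;  a_336 = 492;  a_337 = 476;  a_338 = 817;  a_339 = 521;  a_340 = 459
  a_341 = 839;  a_342 = 417;  a_343 = 1006;  a_344 = 440;  a_345 = 16;  a_346 = 524
  a_347 = 647;  a_348 = 381;  a_349 = 965;  a_350 = 36;  a_351 = 519;  a_352 = 660
  a_353 = 177;  a_354 = 292
a_355 = 139·292 + 731·177 + 680·660 + 696·519 + 226·36 = 324
a_356 = 139·324 + 731·292 + 680·177 + 696·660 + 226·519 = 988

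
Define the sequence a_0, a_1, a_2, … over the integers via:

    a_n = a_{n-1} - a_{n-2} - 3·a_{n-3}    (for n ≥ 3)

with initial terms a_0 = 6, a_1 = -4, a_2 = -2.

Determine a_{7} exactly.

a_3 = 1·-2 + -1·-4 + -3·6 = -16
a_4 = 1·-16 + -1·-2 + -3·-4 = -2
a_5 = 1·-2 + -1·-16 + -3·-2 = 20
a_6 = 1·20 + -1·-2 + -3·-16 = 70
a_7 = 1·70 + -1·20 + -3·-2 = 56

56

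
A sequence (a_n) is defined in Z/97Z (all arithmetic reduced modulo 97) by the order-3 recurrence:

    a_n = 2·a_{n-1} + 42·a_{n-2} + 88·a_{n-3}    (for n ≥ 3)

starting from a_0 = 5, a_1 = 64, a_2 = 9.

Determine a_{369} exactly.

a_3 = 2·9 + 42·64 + 88·5 = 42
a_4 = 2·42 + 42·9 + 88·64 = 80
a_5 = 2·80 + 42·42 + 88·9 = 0
a_6 = 2·0 + 42·80 + 88·42 = 72
a_7 = 2·72 + 42·0 + 88·80 = 6
a_8 = 2·6 + 42·72 + 88·0 = 29
Continuing the recurrence:
  a_9 = 50;  a_10 = 3;  a_11 = 2;  a_12 = 68;  a_13 = 96;  a_14 = 23
  a_15 = 71;  a_16 = 50;  a_17 = 62;  a_18 = 33;  a_19 = 86;  a_20 = 30
  a_21 = 77;  a_22 = 58;  a_23 = 73;  a_24 = 46;  a_25 = 17;  a_26 = 48
  a_27 = 8;  a_28 = 36;  a_29 = 73;  a_30 = 34;  a_31 = 94;  a_32 = 86
  a_33 = 31;  a_34 = 15;  a_35 = 73;  a_36 = 12;  a_37 = 45;  a_38 = 34
  a_39 = 7;  a_40 = 67;  a_41 = 25;  a_42 = 85;  a_43 = 35;  a_44 = 20
  a_45 = 66;  a_46 = 75;  a_47 = 26;  a_48 = 86;  a_49 = 7;  a_50 = 94
  a_51 = 96;  a_52 = 3;  a_53 = 88;  a_54 = 20;  a_55 = 23;  a_56 = 94
  a_57 = 4;  a_58 = 63;  a_59 = 30;  a_60 = 51;  a_61 = 19;  a_62 = 67
  a_63 = 85;  a_64 = 0;  a_65 = 57;  a_66 = 28;  a_67 = 25;  a_68 = 34
  a_69 = 90;  a_70 = 25;  a_71 = 32;  a_72 = 13;  a_73 = 78;  a_74 = 26
  a_75 = 10;  a_76 = 22;  a_77 = 36;  a_78 = 33;  a_79 = 22;  a_80 = 39
  a_81 = 26;  a_82 = 37;  a_83 = 39;  a_84 = 40;  a_85 = 27;  a_86 = 25
  a_87 = 48;  a_88 = 30;  a_89 = 8;  a_90 = 68;  a_91 = 8;  a_92 = 84
  a_93 = 86;  a_94 = 39;  a_95 = 24;  a_96 = 39;  a_97 = 56;  a_98 = 79
  a_99 = 25;  a_100 = 51;  a_101 = 53;  a_102 = 83;  a_103 = 90;  a_104 = 85
  a_105 = 2;  a_106 = 48;  a_107 = 94;  a_108 = 52;  a_109 = 31;  a_110 = 42
  a_111 = 45;  a_112 = 23;  a_113 = 6;  a_114 = 88;  a_115 = 27;  a_116 = 10
  a_117 = 71;  a_118 = 28;  a_119 = 38;  a_120 = 31;  a_121 = 48;  a_122 = 86
  a_123 = 66;  a_124 = 14;  a_125 = 86;  a_126 = 69;  a_127 = 35;  a_128 = 60
  a_129 = 96;  a_130 = 69;  a_131 = 41;  a_132 = 79;  a_133 = 95;  a_134 = 35
  a_135 = 51;  a_136 = 38;  a_137 = 60;  a_138 = 93;  a_139 = 36;  a_140 = 43
  a_141 = 82;  a_142 = 94;  a_143 = 44;  a_144 = 0;  a_145 = 32;  a_146 = 56
  a_147 = 1;  a_148 = 29;  a_149 = 81;  a_150 = 13;  a_151 = 63;  a_152 = 40
  a_153 = 87;  a_154 = 26;  a_155 = 48;  a_156 = 17;  a_157 = 70;  a_158 = 34
  a_159 = 42;  a_160 = 9;  a_161 = 21;  a_162 = 42;  a_163 = 12;  a_164 = 47
  a_165 = 26;  a_166 = 75;  a_167 = 43;  a_168 = 92;  a_169 = 54;  a_170 = 93
  a_171 = 74;  a_172 = 76;  a_173 = 95;  a_174 = 0;  a_175 = 8;  a_176 = 34
  a_177 = 16;  a_178 = 30;  a_179 = 38;  a_180 = 28;  a_181 = 24;  a_182 = 9
  a_183 = 95;  a_184 = 61;  a_185 = 54;  a_186 = 69;  a_187 = 14;  a_188 = 15
  a_189 = 94;  a_190 = 13;  a_191 = 56;  a_192 = 6;  a_193 = 16;  a_194 = 71
  a_195 = 81;  a_196 = 90;  a_197 = 33;  a_198 = 13;  a_199 = 20;  a_200 = 95
  a_201 = 40;  a_202 = 10;  a_203 = 69;  a_204 = 4;  a_205 = 3;  a_206 = 38
  a_207 = 69;  a_208 = 58;  a_209 = 53;  a_210 = 78;  a_211 = 17;  a_212 = 20
  a_213 = 52;  a_214 = 15;  a_215 = 94;  a_216 = 59;  a_217 = 51;  a_218 = 85
  a_219 = 35;  a_220 = 77;  a_221 = 83;  a_222 = 78;  a_223 = 39;  a_224 = 85
  a_225 = 39;  a_226 = 96;  a_227 = 95;  a_228 = 88;  a_229 = 4;  a_230 = 36
  a_231 = 30;  a_232 = 81;  a_233 = 31;  a_234 = 90;  a_235 = 74;  a_236 = 60
  a_237 = 90;  a_238 = 94;  a_239 = 33;  a_240 = 3;  a_241 = 61;  a_242 = 48
  a_243 = 12;  a_244 = 36;  a_245 = 47;  a_246 = 43;  a_247 = 87;  a_248 = 5
  a_249 = 76;  a_250 = 64;  a_251 = 74;  a_252 = 18;  a_253 = 46;  a_254 = 85
  a_255 = 0;  a_256 = 52;  a_257 = 18;  a_258 = 86;  a_259 = 72;  a_260 = 5
  a_261 = 29;  a_262 = 8;  a_263 = 25;  a_264 = 28;  a_265 = 64;  a_266 = 12
  a_267 = 35;  a_268 = 95;  a_269 = 0;  a_270 = 86;  a_271 = 93;  a_272 = 15
  a_273 = 58;  a_274 = 6;  a_275 = 82;  a_276 = 88;  a_277 = 74;  a_278 = 2
  a_279 = 89;  a_280 = 81;  a_281 = 2;  a_282 = 83;  a_283 = 6;  a_284 = 85
  a_285 = 63;  a_286 = 53;  a_287 = 47;  a_288 = 7;  a_289 = 56;  a_290 = 80
  a_291 = 24;  a_292 = 91;  a_293 = 82;  a_294 = 84;  a_295 = 77;  a_296 = 34
  a_297 = 24;  a_298 = 7;  a_299 = 37;  a_300 = 55;  a_301 = 49;  a_302 = 38
  a_303 = 87;  a_304 = 68;  a_305 = 53;  a_306 = 45;  a_307 = 55;  a_308 = 68
  a_309 = 4;  a_310 = 41;  a_311 = 26;  a_312 = 89;  a_313 = 28;  a_314 = 68
  a_315 = 26;  a_316 = 37;  a_317 = 69;  a_318 = 3;  a_319 = 49;  a_320 = 88
  a_321 = 73;  a_322 = 6;  a_323 = 55;  a_324 = 93;  a_325 = 17;  a_326 = 50
  a_327 = 74;  a_328 = 58;  a_329 = 58;  a_330 = 43;  a_331 = 60;  a_332 = 46
  a_333 = 91;  a_334 = 22;  a_335 = 57;  a_336 = 25;  a_337 = 15;  a_338 = 82
  a_339 = 84;  a_340 = 82;  a_341 = 44;  a_342 = 60;  a_343 = 66;  a_344 = 25
  a_345 = 51;  a_346 = 73;  a_347 = 26;  a_348 = 40;  a_349 = 30;  a_350 = 51
  a_351 = 32;  a_352 = 93;  a_353 = 4;  a_354 = 37;  a_355 = 84;  a_356 = 37
  a_357 = 68;  a_358 = 61;  a_359 = 26;  a_360 = 62;  a_361 = 85;  a_362 = 18
  a_363 = 41;  a_364 = 73;  a_365 = 57;  a_366 = 95;  a_367 = 84
a_368 = 2·84 + 42·95 + 88·57 = 56
a_369 = 2·56 + 42·84 + 88·95 = 69

69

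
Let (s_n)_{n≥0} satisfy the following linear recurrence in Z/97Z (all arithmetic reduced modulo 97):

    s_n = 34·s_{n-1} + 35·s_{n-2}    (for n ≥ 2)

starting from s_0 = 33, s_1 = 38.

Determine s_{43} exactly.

s_2 = 34·38 + 35·33 = 22
s_3 = 34·22 + 35·38 = 41
s_4 = 34·41 + 35·22 = 30
s_5 = 34·30 + 35·41 = 30
s_6 = 34·30 + 35·30 = 33
s_7 = 34·33 + 35·30 = 38
(s_6, s_7) = (33, 38) = (s_0, s_1), so the sequence has period 6.
43 ≡ 1 (mod 6), hence s_43 = s_1 = 38.

38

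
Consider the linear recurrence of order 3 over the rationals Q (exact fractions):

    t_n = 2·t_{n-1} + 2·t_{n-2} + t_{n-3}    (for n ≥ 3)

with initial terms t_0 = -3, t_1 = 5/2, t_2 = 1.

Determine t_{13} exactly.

t_3 = 2·1 + 2·5/2 + 1·-3 = 4
t_4 = 2·4 + 2·1 + 1·5/2 = 25/2
t_5 = 2·25/2 + 2·4 + 1·1 = 34
t_6 = 2·34 + 2·25/2 + 1·4 = 97
t_7 = 2·97 + 2·34 + 1·25/2 = 549/2
t_8 = 2·549/2 + 2·97 + 1·34 = 777
t_9 = 2·777 + 2·549/2 + 1·97 = 2200
t_10 = 2·2200 + 2·777 + 1·549/2 = 12457/2
t_11 = 2·12457/2 + 2·2200 + 1·777 = 17634
t_12 = 2·17634 + 2·12457/2 + 1·2200 = 49925
t_13 = 2·49925 + 2·17634 + 1·12457/2 = 282693/2

282693/2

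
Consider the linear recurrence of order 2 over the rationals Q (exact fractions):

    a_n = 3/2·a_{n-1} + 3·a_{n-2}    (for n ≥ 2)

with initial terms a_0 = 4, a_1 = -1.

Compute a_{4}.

405/8

a_2 = 3/2·-1 + 3·4 = 21/2
a_3 = 3/2·21/2 + 3·-1 = 51/4
a_4 = 3/2·51/4 + 3·21/2 = 405/8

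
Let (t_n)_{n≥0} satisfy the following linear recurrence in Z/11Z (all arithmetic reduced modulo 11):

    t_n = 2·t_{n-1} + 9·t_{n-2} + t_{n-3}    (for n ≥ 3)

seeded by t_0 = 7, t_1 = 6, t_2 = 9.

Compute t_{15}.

2

t_3 = 2·9 + 9·6 + 1·7 = 2
t_4 = 2·2 + 9·9 + 1·6 = 3
t_5 = 2·3 + 9·2 + 1·9 = 0
t_6 = 2·0 + 9·3 + 1·2 = 7
t_7 = 2·7 + 9·0 + 1·3 = 6
t_8 = 2·6 + 9·7 + 1·0 = 9
(t_6, t_7, t_8) = (7, 6, 9) = (t_0, t_1, t_2), so the sequence has period 6.
15 ≡ 3 (mod 6), hence t_15 = t_3 = 2.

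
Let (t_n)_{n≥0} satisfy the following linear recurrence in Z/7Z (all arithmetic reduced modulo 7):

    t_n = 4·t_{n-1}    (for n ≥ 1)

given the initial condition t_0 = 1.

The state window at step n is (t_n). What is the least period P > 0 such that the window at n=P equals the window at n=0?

3

n=0: window = (1)
n=1: window = (4)
n=2: window = (2)
n=3: window = (1)
window at n=3 equals window at n=0 → period = 3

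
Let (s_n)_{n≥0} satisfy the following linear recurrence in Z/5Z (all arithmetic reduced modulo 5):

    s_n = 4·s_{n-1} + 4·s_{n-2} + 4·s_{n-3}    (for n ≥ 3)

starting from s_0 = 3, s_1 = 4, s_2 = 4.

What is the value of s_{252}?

3

s_3 = 4·4 + 4·4 + 4·3 = 4
s_4 = 4·4 + 4·4 + 4·4 = 3
s_5 = 4·3 + 4·4 + 4·4 = 4
s_6 = 4·4 + 4·3 + 4·4 = 4
(s_4, s_5, s_6) = (3, 4, 4) = (s_0, s_1, s_2), so the sequence has period 4.
252 ≡ 0 (mod 4), hence s_252 = s_0 = 3.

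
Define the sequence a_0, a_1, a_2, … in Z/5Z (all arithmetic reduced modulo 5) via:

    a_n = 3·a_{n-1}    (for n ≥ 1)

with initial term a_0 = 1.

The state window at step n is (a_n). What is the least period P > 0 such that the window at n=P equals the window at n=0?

4

n=0: window = (1)
n=1: window = (3)
n=2: window = (4)
n=3: window = (2)
n=4: window = (1)
window at n=4 equals window at n=0 → period = 4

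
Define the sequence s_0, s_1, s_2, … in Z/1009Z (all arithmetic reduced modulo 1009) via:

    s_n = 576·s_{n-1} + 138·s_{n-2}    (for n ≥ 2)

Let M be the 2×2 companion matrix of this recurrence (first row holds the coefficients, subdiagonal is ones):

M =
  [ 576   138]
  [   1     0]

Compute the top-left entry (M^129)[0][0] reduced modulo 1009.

501

(M^129)[0][0] is the top entry after applying M 129 times to the unit state (1, 0). Equivalently it is h_{130} for the auxiliary sequence (h_n) obeying the same recurrence with h_1 = 1 and h_i = 0 for 0 ≤ i < 1:
h_2 = 576·1 + 138·0 = 576
h_3 = 576·576 + 138·1 = 962
h_4 = 576·962 + 138·576 = 957
h_5 = 576·957 + 138·962 = 895
h_6 = 576·895 + 138·957 = 817
h_7 = 576·817 + 138·895 = 810
h_8 = 576·810 + 138·817 = 140
h_9 = 576·140 + 138·810 = 710
h_10 = 576·710 + 138·140 = 464
h_11 = 576·464 + 138·710 = 995
h_12 = 576·995 + 138·464 = 473
h_13 = 576·473 + 138·995 = 104
h_14 = 576·104 + 138·473 = 62
h_15 = 576·62 + 138·104 = 623
h_16 = 576·623 + 138·62 = 128
h_17 = 576·128 + 138·623 = 280
h_18 = 576·280 + 138·128 = 351
h_19 = 576·351 + 138·280 = 674
h_20 = 576·674 + 138·351 = 774
h_21 = 576·774 + 138·674 = 30
h_22 = 576·30 + 138·774 = 994
h_23 = 576·994 + 138·30 = 545
h_24 = 576·545 + 138·994 = 69
h_25 = 576·69 + 138·545 = 937
h_26 = 576·937 + 138·69 = 338
h_27 = 576·338 + 138·937 = 105
h_28 = 576·105 + 138·338 = 170
h_29 = 576·170 + 138·105 = 411
h_30 = 576·411 + 138·170 = 883
h_31 = 576·883 + 138·411 = 286
h_32 = 576·286 + 138·883 = 34
h_33 = 576·34 + 138·286 = 530
h_34 = 576·530 + 138·34 = 209
h_35 = 576·209 + 138·530 = 805
h_36 = 576·805 + 138·209 = 130
h_37 = 576·130 + 138·805 = 314
h_38 = 576·314 + 138·130 = 31
h_39 = 576·31 + 138·314 = 648
h_40 = 576·648 + 138·31 = 160
h_41 = 576·160 + 138·648 = 973
h_42 = 576·973 + 138·160 = 335
h_43 = 576·335 + 138·973 = 318
h_44 = 576·318 + 138·335 = 355
h_45 = 576·355 + 138·318 = 150
h_46 = 576·150 + 138·355 = 184
h_47 = 576·184 + 138·150 = 559
h_48 = 576·559 + 138·184 = 280
h_49 = 576·280 + 138·559 = 298
h_50 = 576·298 + 138·280 = 416
h_51 = 576·416 + 138·298 = 238
h_52 = 576·238 + 138·416 = 768
h_53 = 576·768 + 138·238 = 982
h_54 = 576·982 + 138·768 = 631
h_55 = 576·631 + 138·982 = 526
h_56 = 576·526 + 138·631 = 580
h_57 = 576·580 + 138·526 = 41
h_58 = 576·41 + 138·580 = 738
h_59 = 576·738 + 138·41 = 912
h_60 = 576·912 + 138·738 = 567
h_61 = 576·567 + 138·912 = 416
h_62 = 576·416 + 138·567 = 27
h_63 = 576·27 + 138·416 = 312
h_64 = 576·312 + 138·27 = 809
h_65 = 576·809 + 138·312 = 504
h_66 = 576·504 + 138·809 = 364
h_67 = 576·364 + 138·504 = 732
h_68 = 576·732 + 138·364 = 661
h_69 = 576·661 + 138·732 = 459
h_70 = 576·459 + 138·661 = 434
h_71 = 576·434 + 138·459 = 536
h_72 = 576·536 + 138·434 = 343
h_73 = 576·343 + 138·536 = 115
h_74 = 576·115 + 138·343 = 566
h_75 = 576·566 + 138·115 = 844
h_76 = 576·844 + 138·566 = 221
h_77 = 576·221 + 138·844 = 599
h_78 = 576·599 + 138·221 = 174
h_79 = 576·174 + 138·599 = 257
h_80 = 576·257 + 138·174 = 514
h_81 = 576·514 + 138·257 = 578
h_82 = 576·578 + 138·514 = 260
h_83 = 576·260 + 138·578 = 481
h_84 = 576·481 + 138·260 = 146
h_85 = 576·146 + 138·481 = 133
h_86 = 576·133 + 138·146 = 901
h_87 = 576·901 + 138·133 = 542
h_88 = 576·542 + 138·901 = 642
h_89 = 576·642 + 138·542 = 628
h_90 = 576·628 + 138·642 = 310
h_91 = 576·310 + 138·628 = 866
h_92 = 576·866 + 138·310 = 772
h_93 = 576·772 + 138·866 = 149
h_94 = 576·149 + 138·772 = 650
h_95 = 576·650 + 138·149 = 443
h_96 = 576·443 + 138·650 = 799
h_97 = 576·799 + 138·443 = 714
h_98 = 576·714 + 138·799 = 882
h_99 = 576·882 + 138·714 = 155
h_100 = 576·155 + 138·882 = 115
h_101 = 576·115 + 138·155 = 856
h_102 = 576·856 + 138·115 = 390
h_103 = 576·390 + 138·856 = 717
h_104 = 576·717 + 138·390 = 654
h_105 = 576·654 + 138·717 = 411
h_106 = 576·411 + 138·654 = 72
h_107 = 576·72 + 138·411 = 317
h_108 = 576·317 + 138·72 = 818
h_109 = 576·818 + 138·317 = 324
h_110 = 576·324 + 138·818 = 844
h_111 = 576·844 + 138·324 = 122
h_112 = 576·122 + 138·844 = 79
h_113 = 576·79 + 138·122 = 791
h_114 = 576·791 + 138·79 = 360
h_115 = 576·360 + 138·791 = 701
h_116 = 576·701 + 138·360 = 415
h_117 = 576·415 + 138·701 = 790
h_118 = 576·790 + 138·415 = 747
h_119 = 576·747 + 138·790 = 486
h_120 = 576·486 + 138·747 = 611
h_121 = 576·611 + 138·486 = 269
h_122 = 576·269 + 138·611 = 129
h_123 = 576·129 + 138·269 = 436
h_124 = 576·436 + 138·129 = 544
h_125 = 576·544 + 138·436 = 182
h_126 = 576·182 + 138·544 = 302
h_127 = 576·302 + 138·182 = 295
h_128 = 576·295 + 138·302 = 715
h_129 = 576·715 + 138·295 = 518
h_130 = 576·518 + 138·715 = 501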